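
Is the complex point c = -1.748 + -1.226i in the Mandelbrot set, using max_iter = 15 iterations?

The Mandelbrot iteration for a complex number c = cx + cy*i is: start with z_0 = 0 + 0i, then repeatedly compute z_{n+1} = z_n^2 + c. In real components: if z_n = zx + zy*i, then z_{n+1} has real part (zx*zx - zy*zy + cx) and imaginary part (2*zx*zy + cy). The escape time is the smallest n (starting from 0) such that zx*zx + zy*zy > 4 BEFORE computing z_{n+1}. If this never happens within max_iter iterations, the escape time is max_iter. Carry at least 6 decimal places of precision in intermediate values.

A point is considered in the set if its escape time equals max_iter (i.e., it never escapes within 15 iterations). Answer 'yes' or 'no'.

Answer: no

Derivation:
z_0 = 0 + 0i, c = -1.7480 + -1.2260i
Iter 1: z = -1.7480 + -1.2260i, |z|^2 = 4.5586
Escaped at iteration 1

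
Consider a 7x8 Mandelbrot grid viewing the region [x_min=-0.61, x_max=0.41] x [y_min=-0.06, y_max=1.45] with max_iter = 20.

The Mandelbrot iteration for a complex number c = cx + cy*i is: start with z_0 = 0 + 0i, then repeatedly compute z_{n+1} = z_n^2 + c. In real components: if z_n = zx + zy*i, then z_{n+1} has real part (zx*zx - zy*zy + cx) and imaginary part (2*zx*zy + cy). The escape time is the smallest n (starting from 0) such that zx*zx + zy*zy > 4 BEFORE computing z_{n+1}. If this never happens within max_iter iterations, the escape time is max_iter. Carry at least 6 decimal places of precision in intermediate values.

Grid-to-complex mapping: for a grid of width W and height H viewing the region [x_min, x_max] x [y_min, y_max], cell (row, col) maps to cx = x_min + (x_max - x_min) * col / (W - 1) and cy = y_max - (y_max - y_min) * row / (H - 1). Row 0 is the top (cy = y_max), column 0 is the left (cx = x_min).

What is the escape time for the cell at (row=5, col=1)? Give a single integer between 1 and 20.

Answer: 20

Derivation:
z_0 = 0 + 0i, c = -0.4400 + 0.3714i
Iter 1: z = -0.4400 + 0.3714i, |z|^2 = 0.3316
Iter 2: z = -0.3844 + 0.0446i, |z|^2 = 0.1497
Iter 3: z = -0.2943 + 0.3372i, |z|^2 = 0.2003
Iter 4: z = -0.4671 + 0.1730i, |z|^2 = 0.2481
Iter 5: z = -0.2518 + 0.2098i, |z|^2 = 0.1074
Iter 6: z = -0.4206 + 0.2658i, |z|^2 = 0.2476
Iter 7: z = -0.3337 + 0.1478i, |z|^2 = 0.1332
Iter 8: z = -0.3505 + 0.2728i, |z|^2 = 0.1972
Iter 9: z = -0.3916 + 0.1802i, |z|^2 = 0.1858
Iter 10: z = -0.3192 + 0.2303i, |z|^2 = 0.1549
Iter 11: z = -0.3912 + 0.2244i, |z|^2 = 0.2034
Iter 12: z = -0.3374 + 0.1959i, |z|^2 = 0.1522
Iter 13: z = -0.3646 + 0.2393i, |z|^2 = 0.1902
Iter 14: z = -0.3644 + 0.1970i, |z|^2 = 0.1716
Iter 15: z = -0.3460 + 0.2279i, |z|^2 = 0.1717
Iter 16: z = -0.3722 + 0.2137i, |z|^2 = 0.1842
Iter 17: z = -0.3471 + 0.2123i, |z|^2 = 0.1656
Iter 18: z = -0.3646 + 0.2240i, |z|^2 = 0.1831
Iter 19: z = -0.3573 + 0.2081i, |z|^2 = 0.1709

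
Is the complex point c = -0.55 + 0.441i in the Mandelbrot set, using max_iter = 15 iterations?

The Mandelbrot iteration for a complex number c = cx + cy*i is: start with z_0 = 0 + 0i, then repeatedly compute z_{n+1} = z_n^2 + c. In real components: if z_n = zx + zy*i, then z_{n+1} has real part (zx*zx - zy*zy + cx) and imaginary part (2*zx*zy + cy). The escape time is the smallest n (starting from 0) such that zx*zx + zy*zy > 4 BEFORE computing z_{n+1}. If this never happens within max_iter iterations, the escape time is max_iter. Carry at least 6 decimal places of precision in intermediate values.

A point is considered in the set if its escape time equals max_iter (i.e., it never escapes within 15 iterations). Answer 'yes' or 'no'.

z_0 = 0 + 0i, c = -0.5500 + 0.4410i
Iter 1: z = -0.5500 + 0.4410i, |z|^2 = 0.4970
Iter 2: z = -0.4420 + -0.0441i, |z|^2 = 0.1973
Iter 3: z = -0.3566 + 0.4800i, |z|^2 = 0.3575
Iter 4: z = -0.6532 + 0.0987i, |z|^2 = 0.4364
Iter 5: z = -0.1330 + 0.3121i, |z|^2 = 0.1151
Iter 6: z = -0.6297 + 0.3580i, |z|^2 = 0.5247
Iter 7: z = -0.2816 + -0.0098i, |z|^2 = 0.0794
Iter 8: z = -0.4708 + 0.4465i, |z|^2 = 0.4210
Iter 9: z = -0.5277 + 0.0206i, |z|^2 = 0.2789
Iter 10: z = -0.2719 + 0.4193i, |z|^2 = 0.2497
Iter 11: z = -0.6519 + 0.2130i, |z|^2 = 0.4703
Iter 12: z = -0.1704 + 0.1633i, |z|^2 = 0.0557
Iter 13: z = -0.5476 + 0.3853i, |z|^2 = 0.4484
Iter 14: z = -0.3986 + 0.0190i, |z|^2 = 0.1592
Did not escape in 15 iterations → in set

Answer: yes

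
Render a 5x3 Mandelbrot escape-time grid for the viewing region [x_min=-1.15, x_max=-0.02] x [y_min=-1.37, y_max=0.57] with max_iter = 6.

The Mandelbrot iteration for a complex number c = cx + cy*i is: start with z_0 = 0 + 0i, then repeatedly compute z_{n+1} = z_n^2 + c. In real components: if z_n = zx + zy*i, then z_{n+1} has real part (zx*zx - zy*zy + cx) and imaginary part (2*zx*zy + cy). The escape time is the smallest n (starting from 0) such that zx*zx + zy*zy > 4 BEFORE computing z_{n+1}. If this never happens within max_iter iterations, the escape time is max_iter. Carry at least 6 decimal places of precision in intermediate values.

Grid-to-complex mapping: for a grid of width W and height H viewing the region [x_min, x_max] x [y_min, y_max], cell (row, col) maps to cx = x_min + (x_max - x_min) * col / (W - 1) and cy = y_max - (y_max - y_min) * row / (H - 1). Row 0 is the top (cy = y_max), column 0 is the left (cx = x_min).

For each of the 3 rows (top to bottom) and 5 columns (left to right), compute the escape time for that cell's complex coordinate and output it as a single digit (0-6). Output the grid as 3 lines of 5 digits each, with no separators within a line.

Answer: 45666
66666
22222

Derivation:
(row=0, col=0): c = -1.1500 + 0.5700i → escape time 4
(row=0, col=1): c = -0.8675 + 0.5700i → escape time 5
(row=0, col=2): c = -0.5850 + 0.5700i → escape time 6
(row=0, col=3): c = -0.3025 + 0.5700i → escape time 6
(row=0, col=4): c = -0.0200 + 0.5700i → escape time 6
(row=1, col=0): c = -1.1500 + -0.4000i → escape time 6
(row=1, col=1): c = -0.8675 + -0.4000i → escape time 6
(row=1, col=2): c = -0.5850 + -0.4000i → escape time 6
(row=1, col=3): c = -0.3025 + -0.4000i → escape time 6
(row=1, col=4): c = -0.0200 + -0.4000i → escape time 6
(row=2, col=0): c = -1.1500 + -1.3700i → escape time 2
(row=2, col=1): c = -0.8675 + -1.3700i → escape time 2
(row=2, col=2): c = -0.5850 + -1.3700i → escape time 2
(row=2, col=3): c = -0.3025 + -1.3700i → escape time 2
(row=2, col=4): c = -0.0200 + -1.3700i → escape time 2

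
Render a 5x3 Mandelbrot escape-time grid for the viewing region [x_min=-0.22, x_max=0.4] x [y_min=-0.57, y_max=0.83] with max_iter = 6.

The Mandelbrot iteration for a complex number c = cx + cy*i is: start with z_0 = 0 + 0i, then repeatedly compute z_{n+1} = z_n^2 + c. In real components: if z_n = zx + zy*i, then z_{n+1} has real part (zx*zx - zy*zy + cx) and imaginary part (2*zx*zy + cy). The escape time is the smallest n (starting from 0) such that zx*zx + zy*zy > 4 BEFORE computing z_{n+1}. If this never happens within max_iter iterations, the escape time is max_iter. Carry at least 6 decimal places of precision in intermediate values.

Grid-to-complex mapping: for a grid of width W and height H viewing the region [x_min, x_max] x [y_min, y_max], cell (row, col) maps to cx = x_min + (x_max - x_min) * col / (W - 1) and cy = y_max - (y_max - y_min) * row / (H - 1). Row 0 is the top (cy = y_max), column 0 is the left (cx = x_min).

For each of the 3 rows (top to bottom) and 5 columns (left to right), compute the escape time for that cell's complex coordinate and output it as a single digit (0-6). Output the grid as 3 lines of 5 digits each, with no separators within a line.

(row=0, col=0): c = -0.2200 + 0.8300i → escape time 6
(row=0, col=1): c = -0.0650 + 0.8300i → escape time 6
(row=0, col=2): c = 0.0900 + 0.8300i → escape time 6
(row=0, col=3): c = 0.2450 + 0.8300i → escape time 5
(row=0, col=4): c = 0.4000 + 0.8300i → escape time 4
(row=1, col=0): c = -0.2200 + 0.1300i → escape time 6
(row=1, col=1): c = -0.0650 + 0.1300i → escape time 6
(row=1, col=2): c = 0.0900 + 0.1300i → escape time 6
(row=1, col=3): c = 0.2450 + 0.1300i → escape time 6
(row=1, col=4): c = 0.4000 + 0.1300i → escape time 6
(row=2, col=0): c = -0.2200 + -0.5700i → escape time 6
(row=2, col=1): c = -0.0650 + -0.5700i → escape time 6
(row=2, col=2): c = 0.0900 + -0.5700i → escape time 6
(row=2, col=3): c = 0.2450 + -0.5700i → escape time 6
(row=2, col=4): c = 0.4000 + -0.5700i → escape time 6

Answer: 66654
66666
66666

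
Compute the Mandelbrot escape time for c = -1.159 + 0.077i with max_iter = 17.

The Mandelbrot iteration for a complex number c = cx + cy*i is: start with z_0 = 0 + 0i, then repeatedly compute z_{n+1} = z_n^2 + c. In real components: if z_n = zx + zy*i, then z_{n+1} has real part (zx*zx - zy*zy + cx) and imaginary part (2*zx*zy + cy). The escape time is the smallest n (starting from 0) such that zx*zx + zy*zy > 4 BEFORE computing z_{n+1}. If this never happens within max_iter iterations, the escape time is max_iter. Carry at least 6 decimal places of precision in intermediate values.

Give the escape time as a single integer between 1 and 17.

z_0 = 0 + 0i, c = -1.1590 + 0.0770i
Iter 1: z = -1.1590 + 0.0770i, |z|^2 = 1.3492
Iter 2: z = 0.1784 + -0.1015i, |z|^2 = 0.0421
Iter 3: z = -1.1375 + 0.0408i, |z|^2 = 1.2955
Iter 4: z = 0.1332 + -0.0158i, |z|^2 = 0.0180
Iter 5: z = -1.1415 + 0.0728i, |z|^2 = 1.3083
Iter 6: z = 0.1387 + -0.0892i, |z|^2 = 0.0272
Iter 7: z = -1.1477 + 0.0523i, |z|^2 = 1.3200
Iter 8: z = 0.1555 + -0.0430i, |z|^2 = 0.0260
Iter 9: z = -1.1367 + 0.0636i, |z|^2 = 1.2961
Iter 10: z = 0.1290 + -0.0677i, |z|^2 = 0.0212
Iter 11: z = -1.1469 + 0.0595i, |z|^2 = 1.3190
Iter 12: z = 0.1529 + -0.0596i, |z|^2 = 0.0269
Iter 13: z = -1.1392 + 0.0588i, |z|^2 = 1.3011
Iter 14: z = 0.1352 + -0.0569i, |z|^2 = 0.0215
Iter 15: z = -1.1440 + 0.0616i, |z|^2 = 1.3124
Iter 16: z = 0.1458 + -0.0640i, |z|^2 = 0.0254

Answer: 17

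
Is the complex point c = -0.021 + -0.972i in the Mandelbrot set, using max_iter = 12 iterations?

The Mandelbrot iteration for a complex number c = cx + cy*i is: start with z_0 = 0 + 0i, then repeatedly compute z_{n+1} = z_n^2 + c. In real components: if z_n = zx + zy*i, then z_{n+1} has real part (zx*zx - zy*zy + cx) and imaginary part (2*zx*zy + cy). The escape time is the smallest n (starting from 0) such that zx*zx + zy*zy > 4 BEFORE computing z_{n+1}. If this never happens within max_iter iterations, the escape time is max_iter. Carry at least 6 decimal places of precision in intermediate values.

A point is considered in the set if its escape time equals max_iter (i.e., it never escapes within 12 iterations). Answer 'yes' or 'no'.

z_0 = 0 + 0i, c = -0.0210 + -0.9720i
Iter 1: z = -0.0210 + -0.9720i, |z|^2 = 0.9452
Iter 2: z = -0.9653 + -0.9312i, |z|^2 = 1.7990
Iter 3: z = 0.0438 + 0.8258i, |z|^2 = 0.6839
Iter 4: z = -0.7010 + -0.8997i, |z|^2 = 1.3009
Iter 5: z = -0.3389 + 0.2894i, |z|^2 = 0.1986
Iter 6: z = 0.0101 + -1.1682i, |z|^2 = 1.3647
Iter 7: z = -1.3855 + -0.9957i, |z|^2 = 2.9110
Iter 8: z = 0.9074 + 1.7870i, |z|^2 = 4.0167
Escaped at iteration 8

Answer: no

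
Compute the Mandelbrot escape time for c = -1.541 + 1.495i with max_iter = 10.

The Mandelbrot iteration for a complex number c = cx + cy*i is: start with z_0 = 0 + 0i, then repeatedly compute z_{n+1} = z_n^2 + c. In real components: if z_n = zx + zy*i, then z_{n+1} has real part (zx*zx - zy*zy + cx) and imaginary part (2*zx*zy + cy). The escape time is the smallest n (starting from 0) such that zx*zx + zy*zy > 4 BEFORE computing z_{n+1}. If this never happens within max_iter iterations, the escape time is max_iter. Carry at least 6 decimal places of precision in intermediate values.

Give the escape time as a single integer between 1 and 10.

Answer: 1

Derivation:
z_0 = 0 + 0i, c = -1.5410 + 1.4950i
Iter 1: z = -1.5410 + 1.4950i, |z|^2 = 4.6097
Escaped at iteration 1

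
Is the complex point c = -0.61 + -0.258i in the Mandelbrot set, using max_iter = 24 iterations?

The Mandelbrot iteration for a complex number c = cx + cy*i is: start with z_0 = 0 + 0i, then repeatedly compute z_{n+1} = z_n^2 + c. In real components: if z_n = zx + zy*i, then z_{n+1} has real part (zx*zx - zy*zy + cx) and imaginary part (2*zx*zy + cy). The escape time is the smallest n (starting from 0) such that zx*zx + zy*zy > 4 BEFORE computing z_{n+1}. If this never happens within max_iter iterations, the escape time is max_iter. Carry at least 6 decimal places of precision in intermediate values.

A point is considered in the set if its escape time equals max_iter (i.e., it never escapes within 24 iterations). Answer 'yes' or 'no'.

z_0 = 0 + 0i, c = -0.6100 + -0.2580i
Iter 1: z = -0.6100 + -0.2580i, |z|^2 = 0.4387
Iter 2: z = -0.3045 + 0.0568i, |z|^2 = 0.0959
Iter 3: z = -0.5205 + -0.2926i, |z|^2 = 0.3565
Iter 4: z = -0.4246 + 0.0466i, |z|^2 = 0.1825
Iter 5: z = -0.4318 + -0.2976i, |z|^2 = 0.2750
Iter 6: z = -0.5120 + -0.0010i, |z|^2 = 0.2622
Iter 7: z = -0.3478 + -0.2570i, |z|^2 = 0.1870
Iter 8: z = -0.5551 + -0.0793i, |z|^2 = 0.3144
Iter 9: z = -0.3082 + -0.1700i, |z|^2 = 0.1239
Iter 10: z = -0.5439 + -0.1532i, |z|^2 = 0.3193
Iter 11: z = -0.3376 + -0.0913i, |z|^2 = 0.1223
Iter 12: z = -0.5044 + -0.1963i, |z|^2 = 0.2929
Iter 13: z = -0.3942 + -0.0600i, |z|^2 = 0.1590
Iter 14: z = -0.4582 + -0.2107i, |z|^2 = 0.2544
Iter 15: z = -0.4444 + -0.0649i, |z|^2 = 0.2017
Iter 16: z = -0.4167 + -0.2003i, |z|^2 = 0.2138
Iter 17: z = -0.4765 + -0.0910i, |z|^2 = 0.2353
Iter 18: z = -0.3912 + -0.1712i, |z|^2 = 0.1824
Iter 19: z = -0.4863 + -0.1240i, |z|^2 = 0.2518
Iter 20: z = -0.3889 + -0.1374i, |z|^2 = 0.1701
Iter 21: z = -0.4776 + -0.1511i, |z|^2 = 0.2509
Iter 22: z = -0.4047 + -0.1136i, |z|^2 = 0.1767
Iter 23: z = -0.4591 + -0.1660i, |z|^2 = 0.2383
Did not escape in 24 iterations → in set

Answer: yes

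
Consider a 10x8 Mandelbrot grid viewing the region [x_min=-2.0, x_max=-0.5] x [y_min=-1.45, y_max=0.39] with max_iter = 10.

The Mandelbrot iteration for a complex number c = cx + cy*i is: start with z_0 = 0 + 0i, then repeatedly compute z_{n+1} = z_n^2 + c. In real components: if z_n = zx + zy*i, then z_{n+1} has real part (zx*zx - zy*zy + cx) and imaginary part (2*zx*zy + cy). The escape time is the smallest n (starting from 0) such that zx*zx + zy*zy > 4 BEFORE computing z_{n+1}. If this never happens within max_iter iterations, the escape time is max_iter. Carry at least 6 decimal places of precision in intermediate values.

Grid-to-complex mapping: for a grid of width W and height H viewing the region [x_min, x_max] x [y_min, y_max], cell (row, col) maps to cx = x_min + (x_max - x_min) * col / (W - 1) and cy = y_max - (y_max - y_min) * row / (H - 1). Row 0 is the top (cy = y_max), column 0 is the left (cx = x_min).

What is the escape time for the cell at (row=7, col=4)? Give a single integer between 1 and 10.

Answer: 2

Derivation:
z_0 = 0 + 0i, c = -1.3333 + -1.4500i
Iter 1: z = -1.3333 + -1.4500i, |z|^2 = 3.8803
Iter 2: z = -1.6581 + 2.4167i, |z|^2 = 8.5894
Escaped at iteration 2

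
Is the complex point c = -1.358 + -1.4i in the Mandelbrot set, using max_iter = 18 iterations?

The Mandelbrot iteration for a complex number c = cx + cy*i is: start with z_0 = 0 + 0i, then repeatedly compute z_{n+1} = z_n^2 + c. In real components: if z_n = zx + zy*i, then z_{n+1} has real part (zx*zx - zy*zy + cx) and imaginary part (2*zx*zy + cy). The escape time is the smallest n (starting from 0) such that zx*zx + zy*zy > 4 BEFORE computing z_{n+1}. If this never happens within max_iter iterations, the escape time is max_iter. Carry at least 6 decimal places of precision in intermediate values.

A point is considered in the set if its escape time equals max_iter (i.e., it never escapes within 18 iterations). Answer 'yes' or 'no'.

z_0 = 0 + 0i, c = -1.3580 + -1.4000i
Iter 1: z = -1.3580 + -1.4000i, |z|^2 = 3.8042
Iter 2: z = -1.4738 + 2.4024i, |z|^2 = 7.9437
Escaped at iteration 2

Answer: no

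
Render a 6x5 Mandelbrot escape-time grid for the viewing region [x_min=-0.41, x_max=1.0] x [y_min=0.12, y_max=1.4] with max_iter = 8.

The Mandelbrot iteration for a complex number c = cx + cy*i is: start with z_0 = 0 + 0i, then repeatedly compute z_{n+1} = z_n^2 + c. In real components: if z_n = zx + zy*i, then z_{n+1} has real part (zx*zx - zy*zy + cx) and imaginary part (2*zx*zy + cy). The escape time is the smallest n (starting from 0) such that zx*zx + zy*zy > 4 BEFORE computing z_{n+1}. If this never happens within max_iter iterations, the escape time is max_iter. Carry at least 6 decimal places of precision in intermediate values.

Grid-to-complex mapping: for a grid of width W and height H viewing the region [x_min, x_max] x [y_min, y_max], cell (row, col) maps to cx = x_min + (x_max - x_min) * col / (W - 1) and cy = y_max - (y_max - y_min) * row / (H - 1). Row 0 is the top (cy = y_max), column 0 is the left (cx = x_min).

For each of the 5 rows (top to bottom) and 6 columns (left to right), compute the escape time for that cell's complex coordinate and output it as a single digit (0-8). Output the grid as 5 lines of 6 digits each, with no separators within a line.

Answer: 222222
464222
786432
888732
888632

Derivation:
(row=0, col=0): c = -0.4100 + 1.4000i → escape time 2
(row=0, col=1): c = -0.1280 + 1.4000i → escape time 2
(row=0, col=2): c = 0.1540 + 1.4000i → escape time 2
(row=0, col=3): c = 0.4360 + 1.4000i → escape time 2
(row=0, col=4): c = 0.7180 + 1.4000i → escape time 2
(row=0, col=5): c = 1.0000 + 1.4000i → escape time 2
(row=1, col=0): c = -0.4100 + 1.0800i → escape time 4
(row=1, col=1): c = -0.1280 + 1.0800i → escape time 6
(row=1, col=2): c = 0.1540 + 1.0800i → escape time 4
(row=1, col=3): c = 0.4360 + 1.0800i → escape time 2
(row=1, col=4): c = 0.7180 + 1.0800i → escape time 2
(row=1, col=5): c = 1.0000 + 1.0800i → escape time 2
(row=2, col=0): c = -0.4100 + 0.7600i → escape time 7
(row=2, col=1): c = -0.1280 + 0.7600i → escape time 8
(row=2, col=2): c = 0.1540 + 0.7600i → escape time 6
(row=2, col=3): c = 0.4360 + 0.7600i → escape time 4
(row=2, col=4): c = 0.7180 + 0.7600i → escape time 3
(row=2, col=5): c = 1.0000 + 0.7600i → escape time 2
(row=3, col=0): c = -0.4100 + 0.4400i → escape time 8
(row=3, col=1): c = -0.1280 + 0.4400i → escape time 8
(row=3, col=2): c = 0.1540 + 0.4400i → escape time 8
(row=3, col=3): c = 0.4360 + 0.4400i → escape time 7
(row=3, col=4): c = 0.7180 + 0.4400i → escape time 3
(row=3, col=5): c = 1.0000 + 0.4400i → escape time 2
(row=4, col=0): c = -0.4100 + 0.1200i → escape time 8
(row=4, col=1): c = -0.1280 + 0.1200i → escape time 8
(row=4, col=2): c = 0.1540 + 0.1200i → escape time 8
(row=4, col=3): c = 0.4360 + 0.1200i → escape time 6
(row=4, col=4): c = 0.7180 + 0.1200i → escape time 3
(row=4, col=5): c = 1.0000 + 0.1200i → escape time 2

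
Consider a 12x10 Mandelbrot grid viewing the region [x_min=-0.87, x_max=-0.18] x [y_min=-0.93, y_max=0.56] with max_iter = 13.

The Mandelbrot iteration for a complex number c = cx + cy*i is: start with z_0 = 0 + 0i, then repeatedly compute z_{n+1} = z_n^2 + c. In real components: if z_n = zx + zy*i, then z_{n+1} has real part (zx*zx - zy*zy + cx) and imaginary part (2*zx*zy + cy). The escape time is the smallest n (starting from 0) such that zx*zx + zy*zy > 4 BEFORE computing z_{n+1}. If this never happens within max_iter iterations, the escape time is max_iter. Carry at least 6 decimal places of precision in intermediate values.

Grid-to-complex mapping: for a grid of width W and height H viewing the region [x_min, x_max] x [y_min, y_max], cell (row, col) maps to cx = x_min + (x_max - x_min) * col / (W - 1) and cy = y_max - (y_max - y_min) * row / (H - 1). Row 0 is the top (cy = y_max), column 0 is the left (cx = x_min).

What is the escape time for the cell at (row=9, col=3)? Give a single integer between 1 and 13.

z_0 = 0 + 0i, c = -0.6818 + -0.9300i
Iter 1: z = -0.6818 + -0.9300i, |z|^2 = 1.3298
Iter 2: z = -1.0818 + 0.3382i, |z|^2 = 1.2847
Iter 3: z = 0.3742 + -1.6617i, |z|^2 = 2.9013
Iter 4: z = -3.3031 + -2.1736i, |z|^2 = 15.6351
Escaped at iteration 4

Answer: 4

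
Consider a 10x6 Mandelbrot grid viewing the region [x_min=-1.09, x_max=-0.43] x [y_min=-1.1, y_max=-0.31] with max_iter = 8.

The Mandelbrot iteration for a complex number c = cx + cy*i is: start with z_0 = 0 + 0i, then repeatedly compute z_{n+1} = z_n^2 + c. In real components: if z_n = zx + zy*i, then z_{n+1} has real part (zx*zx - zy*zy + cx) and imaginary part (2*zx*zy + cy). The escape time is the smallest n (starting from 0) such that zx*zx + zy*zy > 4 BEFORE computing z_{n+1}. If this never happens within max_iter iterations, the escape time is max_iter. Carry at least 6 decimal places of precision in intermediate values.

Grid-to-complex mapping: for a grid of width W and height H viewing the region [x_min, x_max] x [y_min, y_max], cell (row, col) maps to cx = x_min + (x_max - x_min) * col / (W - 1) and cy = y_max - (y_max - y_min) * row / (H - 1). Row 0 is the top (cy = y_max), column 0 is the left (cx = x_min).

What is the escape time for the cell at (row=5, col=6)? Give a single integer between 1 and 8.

Answer: 3

Derivation:
z_0 = 0 + 0i, c = -0.6500 + -1.1000i
Iter 1: z = -0.6500 + -1.1000i, |z|^2 = 1.6325
Iter 2: z = -1.4375 + 0.3300i, |z|^2 = 2.1753
Iter 3: z = 1.3075 + -2.0488i, |z|^2 = 5.9069
Escaped at iteration 3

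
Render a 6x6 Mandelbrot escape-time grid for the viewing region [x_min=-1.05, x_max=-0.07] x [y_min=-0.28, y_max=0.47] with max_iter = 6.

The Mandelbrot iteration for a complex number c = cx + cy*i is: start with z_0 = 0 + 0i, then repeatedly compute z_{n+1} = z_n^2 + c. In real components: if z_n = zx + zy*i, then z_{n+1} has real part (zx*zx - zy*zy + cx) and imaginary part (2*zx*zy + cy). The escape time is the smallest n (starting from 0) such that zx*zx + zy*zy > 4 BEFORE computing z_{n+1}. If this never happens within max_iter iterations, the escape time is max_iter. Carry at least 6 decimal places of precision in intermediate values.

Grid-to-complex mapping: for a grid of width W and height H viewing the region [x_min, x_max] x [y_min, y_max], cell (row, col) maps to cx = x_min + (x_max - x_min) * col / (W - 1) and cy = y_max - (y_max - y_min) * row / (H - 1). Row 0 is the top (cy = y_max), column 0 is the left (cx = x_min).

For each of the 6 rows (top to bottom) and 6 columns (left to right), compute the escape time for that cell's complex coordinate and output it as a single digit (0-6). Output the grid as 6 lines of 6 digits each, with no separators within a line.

Answer: 566666
666666
666666
666666
666666
666666

Derivation:
(row=0, col=0): c = -1.0500 + 0.4700i → escape time 5
(row=0, col=1): c = -0.8540 + 0.4700i → escape time 6
(row=0, col=2): c = -0.6580 + 0.4700i → escape time 6
(row=0, col=3): c = -0.4620 + 0.4700i → escape time 6
(row=0, col=4): c = -0.2660 + 0.4700i → escape time 6
(row=0, col=5): c = -0.0700 + 0.4700i → escape time 6
(row=1, col=0): c = -1.0500 + 0.3200i → escape time 6
(row=1, col=1): c = -0.8540 + 0.3200i → escape time 6
(row=1, col=2): c = -0.6580 + 0.3200i → escape time 6
(row=1, col=3): c = -0.4620 + 0.3200i → escape time 6
(row=1, col=4): c = -0.2660 + 0.3200i → escape time 6
(row=1, col=5): c = -0.0700 + 0.3200i → escape time 6
(row=2, col=0): c = -1.0500 + 0.1700i → escape time 6
(row=2, col=1): c = -0.8540 + 0.1700i → escape time 6
(row=2, col=2): c = -0.6580 + 0.1700i → escape time 6
(row=2, col=3): c = -0.4620 + 0.1700i → escape time 6
(row=2, col=4): c = -0.2660 + 0.1700i → escape time 6
(row=2, col=5): c = -0.0700 + 0.1700i → escape time 6
(row=3, col=0): c = -1.0500 + 0.0200i → escape time 6
(row=3, col=1): c = -0.8540 + 0.0200i → escape time 6
(row=3, col=2): c = -0.6580 + 0.0200i → escape time 6
(row=3, col=3): c = -0.4620 + 0.0200i → escape time 6
(row=3, col=4): c = -0.2660 + 0.0200i → escape time 6
(row=3, col=5): c = -0.0700 + 0.0200i → escape time 6
(row=4, col=0): c = -1.0500 + -0.1300i → escape time 6
(row=4, col=1): c = -0.8540 + -0.1300i → escape time 6
(row=4, col=2): c = -0.6580 + -0.1300i → escape time 6
(row=4, col=3): c = -0.4620 + -0.1300i → escape time 6
(row=4, col=4): c = -0.2660 + -0.1300i → escape time 6
(row=4, col=5): c = -0.0700 + -0.1300i → escape time 6
(row=5, col=0): c = -1.0500 + -0.2800i → escape time 6
(row=5, col=1): c = -0.8540 + -0.2800i → escape time 6
(row=5, col=2): c = -0.6580 + -0.2800i → escape time 6
(row=5, col=3): c = -0.4620 + -0.2800i → escape time 6
(row=5, col=4): c = -0.2660 + -0.2800i → escape time 6
(row=5, col=5): c = -0.0700 + -0.2800i → escape time 6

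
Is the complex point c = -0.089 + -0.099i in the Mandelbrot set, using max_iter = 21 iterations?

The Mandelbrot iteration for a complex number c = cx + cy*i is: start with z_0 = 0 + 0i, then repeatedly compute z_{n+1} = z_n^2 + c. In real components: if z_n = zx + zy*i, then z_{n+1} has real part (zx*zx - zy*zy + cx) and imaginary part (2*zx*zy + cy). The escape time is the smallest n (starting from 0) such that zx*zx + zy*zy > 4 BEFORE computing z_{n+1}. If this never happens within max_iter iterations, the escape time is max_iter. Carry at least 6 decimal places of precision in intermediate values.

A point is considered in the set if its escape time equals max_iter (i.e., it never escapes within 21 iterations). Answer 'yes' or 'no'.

Answer: yes

Derivation:
z_0 = 0 + 0i, c = -0.0890 + -0.0990i
Iter 1: z = -0.0890 + -0.0990i, |z|^2 = 0.0177
Iter 2: z = -0.0909 + -0.0814i, |z|^2 = 0.0149
Iter 3: z = -0.0874 + -0.0842i, |z|^2 = 0.0147
Iter 4: z = -0.0885 + -0.0843i, |z|^2 = 0.0149
Iter 5: z = -0.0883 + -0.0841i, |z|^2 = 0.0149
Iter 6: z = -0.0883 + -0.0842i, |z|^2 = 0.0149
Iter 7: z = -0.0883 + -0.0841i, |z|^2 = 0.0149
Iter 8: z = -0.0883 + -0.0841i, |z|^2 = 0.0149
Iter 9: z = -0.0883 + -0.0841i, |z|^2 = 0.0149
Iter 10: z = -0.0883 + -0.0841i, |z|^2 = 0.0149
Iter 11: z = -0.0883 + -0.0841i, |z|^2 = 0.0149
Iter 12: z = -0.0883 + -0.0841i, |z|^2 = 0.0149
Iter 13: z = -0.0883 + -0.0841i, |z|^2 = 0.0149
Iter 14: z = -0.0883 + -0.0841i, |z|^2 = 0.0149
Iter 15: z = -0.0883 + -0.0841i, |z|^2 = 0.0149
Iter 16: z = -0.0883 + -0.0841i, |z|^2 = 0.0149
Iter 17: z = -0.0883 + -0.0841i, |z|^2 = 0.0149
Iter 18: z = -0.0883 + -0.0841i, |z|^2 = 0.0149
Iter 19: z = -0.0883 + -0.0841i, |z|^2 = 0.0149
Iter 20: z = -0.0883 + -0.0841i, |z|^2 = 0.0149
Did not escape in 21 iterations → in set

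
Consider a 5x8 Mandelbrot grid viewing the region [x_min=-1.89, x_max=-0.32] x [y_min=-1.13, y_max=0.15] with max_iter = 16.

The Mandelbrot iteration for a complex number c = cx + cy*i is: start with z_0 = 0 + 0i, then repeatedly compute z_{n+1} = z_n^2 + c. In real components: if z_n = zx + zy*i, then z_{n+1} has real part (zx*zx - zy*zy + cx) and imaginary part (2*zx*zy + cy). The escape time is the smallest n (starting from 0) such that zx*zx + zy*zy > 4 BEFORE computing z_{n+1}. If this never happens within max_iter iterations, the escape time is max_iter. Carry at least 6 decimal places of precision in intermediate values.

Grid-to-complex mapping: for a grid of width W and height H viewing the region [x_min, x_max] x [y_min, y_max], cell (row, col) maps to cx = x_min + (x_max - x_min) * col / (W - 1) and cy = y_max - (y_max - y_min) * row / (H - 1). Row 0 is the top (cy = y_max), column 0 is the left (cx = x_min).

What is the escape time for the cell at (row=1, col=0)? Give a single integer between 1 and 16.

Answer: 6

Derivation:
z_0 = 0 + 0i, c = -1.8900 + -0.0329i
Iter 1: z = -1.8900 + -0.0329i, |z|^2 = 3.5732
Iter 2: z = 1.6810 + 0.0913i, |z|^2 = 2.8342
Iter 3: z = 0.9275 + 0.2742i, |z|^2 = 0.9354
Iter 4: z = -1.1050 + 0.4759i, |z|^2 = 1.4474
Iter 5: z = -0.8955 + -1.0845i, |z|^2 = 1.9779
Iter 6: z = -2.2642 + 1.9093i, |z|^2 = 8.7723
Escaped at iteration 6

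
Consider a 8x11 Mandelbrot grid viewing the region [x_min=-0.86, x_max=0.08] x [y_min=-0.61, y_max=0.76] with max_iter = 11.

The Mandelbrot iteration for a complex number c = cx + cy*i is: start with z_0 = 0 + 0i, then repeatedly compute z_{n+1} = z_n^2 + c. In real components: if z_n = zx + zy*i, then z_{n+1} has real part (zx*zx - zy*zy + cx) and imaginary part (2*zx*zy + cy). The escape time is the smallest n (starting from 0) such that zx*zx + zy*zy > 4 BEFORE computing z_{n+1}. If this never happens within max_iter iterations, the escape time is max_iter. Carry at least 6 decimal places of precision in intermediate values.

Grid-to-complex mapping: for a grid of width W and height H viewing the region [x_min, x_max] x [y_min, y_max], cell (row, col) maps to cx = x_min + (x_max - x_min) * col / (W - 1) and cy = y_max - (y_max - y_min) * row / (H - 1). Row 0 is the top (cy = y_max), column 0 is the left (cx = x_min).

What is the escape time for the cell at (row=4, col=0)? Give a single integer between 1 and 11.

Answer: 11

Derivation:
z_0 = 0 + 0i, c = -0.8600 + 0.2120i
Iter 1: z = -0.8600 + 0.2120i, |z|^2 = 0.7845
Iter 2: z = -0.1653 + -0.1526i, |z|^2 = 0.0506
Iter 3: z = -0.8560 + 0.2625i, |z|^2 = 0.8016
Iter 4: z = -0.1962 + -0.2373i, |z|^2 = 0.0948
Iter 5: z = -0.8778 + 0.3051i, |z|^2 = 0.8637
Iter 6: z = -0.1825 + -0.3237i, |z|^2 = 0.1381
Iter 7: z = -0.9315 + 0.3302i, |z|^2 = 0.9767
Iter 8: z = -0.1014 + -0.4031i, |z|^2 = 0.1728
Iter 9: z = -1.0122 + 0.2937i, |z|^2 = 1.1109
Iter 10: z = 0.0783 + -0.3826i, |z|^2 = 0.1525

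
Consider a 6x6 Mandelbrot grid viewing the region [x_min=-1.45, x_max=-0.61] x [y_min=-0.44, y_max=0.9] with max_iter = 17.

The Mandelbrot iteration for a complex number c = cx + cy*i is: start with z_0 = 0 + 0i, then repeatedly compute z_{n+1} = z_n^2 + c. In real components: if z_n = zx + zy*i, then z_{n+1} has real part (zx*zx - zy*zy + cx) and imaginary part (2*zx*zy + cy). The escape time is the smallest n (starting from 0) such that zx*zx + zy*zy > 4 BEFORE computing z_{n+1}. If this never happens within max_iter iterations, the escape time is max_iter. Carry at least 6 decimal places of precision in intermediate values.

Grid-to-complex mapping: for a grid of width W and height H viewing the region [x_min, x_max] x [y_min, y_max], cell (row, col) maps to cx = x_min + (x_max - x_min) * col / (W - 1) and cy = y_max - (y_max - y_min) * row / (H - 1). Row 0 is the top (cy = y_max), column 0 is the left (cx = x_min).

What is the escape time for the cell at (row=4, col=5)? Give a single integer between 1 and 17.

z_0 = 0 + 0i, c = -0.6100 + -0.1720i
Iter 1: z = -0.6100 + -0.1720i, |z|^2 = 0.4017
Iter 2: z = -0.2675 + 0.0378i, |z|^2 = 0.0730
Iter 3: z = -0.5399 + -0.1922i, |z|^2 = 0.3284
Iter 4: z = -0.3555 + 0.0356i, |z|^2 = 0.1276
Iter 5: z = -0.4849 + -0.1973i, |z|^2 = 0.2741
Iter 6: z = -0.4138 + 0.0193i, |z|^2 = 0.1716
Iter 7: z = -0.4391 + -0.1880i, |z|^2 = 0.2282
Iter 8: z = -0.4525 + -0.0069i, |z|^2 = 0.2048
Iter 9: z = -0.4053 + -0.1658i, |z|^2 = 0.1917
Iter 10: z = -0.4732 + -0.0376i, |z|^2 = 0.2254
Iter 11: z = -0.3875 + -0.1364i, |z|^2 = 0.1687
Iter 12: z = -0.4785 + -0.0663i, |z|^2 = 0.2333
Iter 13: z = -0.3855 + -0.1086i, |z|^2 = 0.1604
Iter 14: z = -0.4732 + -0.0883i, |z|^2 = 0.2317
Iter 15: z = -0.3939 + -0.0884i, |z|^2 = 0.1630
Iter 16: z = -0.4627 + -0.1023i, |z|^2 = 0.2245

Answer: 17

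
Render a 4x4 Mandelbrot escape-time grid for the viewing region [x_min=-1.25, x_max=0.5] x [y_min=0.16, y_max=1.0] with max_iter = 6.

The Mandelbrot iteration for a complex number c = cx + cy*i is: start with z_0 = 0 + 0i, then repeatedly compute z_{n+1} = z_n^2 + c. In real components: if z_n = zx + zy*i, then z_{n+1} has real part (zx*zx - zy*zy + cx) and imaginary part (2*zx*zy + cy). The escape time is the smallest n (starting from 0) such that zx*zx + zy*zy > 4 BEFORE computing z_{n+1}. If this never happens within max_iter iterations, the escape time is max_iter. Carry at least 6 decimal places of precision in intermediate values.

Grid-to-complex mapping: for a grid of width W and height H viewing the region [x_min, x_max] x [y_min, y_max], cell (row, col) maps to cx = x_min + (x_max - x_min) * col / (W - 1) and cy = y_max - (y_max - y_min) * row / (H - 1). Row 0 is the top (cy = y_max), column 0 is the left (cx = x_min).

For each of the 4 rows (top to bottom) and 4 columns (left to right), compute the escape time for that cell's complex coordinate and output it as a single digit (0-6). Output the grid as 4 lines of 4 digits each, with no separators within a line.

Answer: 3462
3563
6665
6665

Derivation:
(row=0, col=0): c = -1.2500 + 1.0000i → escape time 3
(row=0, col=1): c = -0.6667 + 1.0000i → escape time 4
(row=0, col=2): c = -0.0833 + 1.0000i → escape time 6
(row=0, col=3): c = 0.5000 + 1.0000i → escape time 2
(row=1, col=0): c = -1.2500 + 0.7200i → escape time 3
(row=1, col=1): c = -0.6667 + 0.7200i → escape time 5
(row=1, col=2): c = -0.0833 + 0.7200i → escape time 6
(row=1, col=3): c = 0.5000 + 0.7200i → escape time 3
(row=2, col=0): c = -1.2500 + 0.4400i → escape time 6
(row=2, col=1): c = -0.6667 + 0.4400i → escape time 6
(row=2, col=2): c = -0.0833 + 0.4400i → escape time 6
(row=2, col=3): c = 0.5000 + 0.4400i → escape time 5
(row=3, col=0): c = -1.2500 + 0.1600i → escape time 6
(row=3, col=1): c = -0.6667 + 0.1600i → escape time 6
(row=3, col=2): c = -0.0833 + 0.1600i → escape time 6
(row=3, col=3): c = 0.5000 + 0.1600i → escape time 5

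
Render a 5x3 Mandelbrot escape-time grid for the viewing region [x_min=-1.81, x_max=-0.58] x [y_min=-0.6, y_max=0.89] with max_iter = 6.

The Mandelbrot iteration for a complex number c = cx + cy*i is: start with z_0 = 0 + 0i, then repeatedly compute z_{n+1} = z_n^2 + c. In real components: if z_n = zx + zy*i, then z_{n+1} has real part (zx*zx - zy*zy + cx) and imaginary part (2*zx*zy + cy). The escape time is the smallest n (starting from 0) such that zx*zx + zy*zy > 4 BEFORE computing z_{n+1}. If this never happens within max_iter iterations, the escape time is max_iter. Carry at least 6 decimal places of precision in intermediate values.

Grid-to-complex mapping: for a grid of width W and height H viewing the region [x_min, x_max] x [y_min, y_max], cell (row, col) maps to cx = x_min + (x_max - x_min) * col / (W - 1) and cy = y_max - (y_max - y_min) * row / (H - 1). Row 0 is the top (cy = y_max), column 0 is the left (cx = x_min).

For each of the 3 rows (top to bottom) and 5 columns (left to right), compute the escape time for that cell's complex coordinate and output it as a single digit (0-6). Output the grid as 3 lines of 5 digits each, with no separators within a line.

Answer: 13334
46666
33356

Derivation:
(row=0, col=0): c = -1.8100 + 0.8900i → escape time 1
(row=0, col=1): c = -1.5025 + 0.8900i → escape time 3
(row=0, col=2): c = -1.1950 + 0.8900i → escape time 3
(row=0, col=3): c = -0.8875 + 0.8900i → escape time 3
(row=0, col=4): c = -0.5800 + 0.8900i → escape time 4
(row=1, col=0): c = -1.8100 + 0.1450i → escape time 4
(row=1, col=1): c = -1.5025 + 0.1450i → escape time 6
(row=1, col=2): c = -1.1950 + 0.1450i → escape time 6
(row=1, col=3): c = -0.8875 + 0.1450i → escape time 6
(row=1, col=4): c = -0.5800 + 0.1450i → escape time 6
(row=2, col=0): c = -1.8100 + -0.6000i → escape time 3
(row=2, col=1): c = -1.5025 + -0.6000i → escape time 3
(row=2, col=2): c = -1.1950 + -0.6000i → escape time 3
(row=2, col=3): c = -0.8875 + -0.6000i → escape time 5
(row=2, col=4): c = -0.5800 + -0.6000i → escape time 6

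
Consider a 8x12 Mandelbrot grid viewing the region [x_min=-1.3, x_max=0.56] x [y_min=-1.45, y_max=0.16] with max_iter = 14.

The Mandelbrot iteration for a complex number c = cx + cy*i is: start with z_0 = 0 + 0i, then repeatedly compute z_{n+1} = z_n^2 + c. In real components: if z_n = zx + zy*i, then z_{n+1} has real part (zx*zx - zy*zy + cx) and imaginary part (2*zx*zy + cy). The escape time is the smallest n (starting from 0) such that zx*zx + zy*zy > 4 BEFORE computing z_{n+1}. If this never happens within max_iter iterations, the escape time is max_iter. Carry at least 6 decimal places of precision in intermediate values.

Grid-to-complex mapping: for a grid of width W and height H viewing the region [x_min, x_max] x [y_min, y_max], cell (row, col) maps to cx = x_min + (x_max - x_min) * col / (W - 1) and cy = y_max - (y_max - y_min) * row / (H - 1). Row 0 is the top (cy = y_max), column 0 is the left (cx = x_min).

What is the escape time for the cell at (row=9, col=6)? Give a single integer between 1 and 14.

Answer: 2

Derivation:
z_0 = 0 + 0i, c = 0.2943 + -1.1573i
Iter 1: z = 0.2943 + -1.1573i, |z|^2 = 1.4259
Iter 2: z = -0.9584 + -1.8384i, |z|^2 = 4.2983
Escaped at iteration 2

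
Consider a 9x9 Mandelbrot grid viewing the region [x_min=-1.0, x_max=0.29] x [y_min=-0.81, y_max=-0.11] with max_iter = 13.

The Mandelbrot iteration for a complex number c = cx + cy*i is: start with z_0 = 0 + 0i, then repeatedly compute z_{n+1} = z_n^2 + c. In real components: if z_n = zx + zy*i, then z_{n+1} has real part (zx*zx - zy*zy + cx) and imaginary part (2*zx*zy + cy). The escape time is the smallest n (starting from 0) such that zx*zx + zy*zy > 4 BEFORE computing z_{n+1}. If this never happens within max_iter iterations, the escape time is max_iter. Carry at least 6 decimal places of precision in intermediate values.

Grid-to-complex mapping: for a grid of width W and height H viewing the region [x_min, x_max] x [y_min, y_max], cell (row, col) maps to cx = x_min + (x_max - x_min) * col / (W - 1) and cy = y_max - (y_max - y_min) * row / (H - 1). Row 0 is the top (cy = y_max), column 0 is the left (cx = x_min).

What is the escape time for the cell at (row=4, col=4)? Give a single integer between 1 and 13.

z_0 = 0 + 0i, c = -0.3550 + -0.4600i
Iter 1: z = -0.3550 + -0.4600i, |z|^2 = 0.3376
Iter 2: z = -0.4406 + -0.1334i, |z|^2 = 0.2119
Iter 3: z = -0.1787 + -0.3425i, |z|^2 = 0.1492
Iter 4: z = -0.4403 + -0.3376i, |z|^2 = 0.3079
Iter 5: z = -0.2751 + -0.1627i, |z|^2 = 0.1021
Iter 6: z = -0.3058 + -0.3705i, |z|^2 = 0.2308
Iter 7: z = -0.3988 + -0.2334i, |z|^2 = 0.2135
Iter 8: z = -0.2505 + -0.2739i, |z|^2 = 0.1377
Iter 9: z = -0.3673 + -0.3228i, |z|^2 = 0.2391
Iter 10: z = -0.3243 + -0.2229i, |z|^2 = 0.1549
Iter 11: z = -0.2995 + -0.3154i, |z|^2 = 0.1892
Iter 12: z = -0.3648 + -0.2711i, |z|^2 = 0.2066

Answer: 13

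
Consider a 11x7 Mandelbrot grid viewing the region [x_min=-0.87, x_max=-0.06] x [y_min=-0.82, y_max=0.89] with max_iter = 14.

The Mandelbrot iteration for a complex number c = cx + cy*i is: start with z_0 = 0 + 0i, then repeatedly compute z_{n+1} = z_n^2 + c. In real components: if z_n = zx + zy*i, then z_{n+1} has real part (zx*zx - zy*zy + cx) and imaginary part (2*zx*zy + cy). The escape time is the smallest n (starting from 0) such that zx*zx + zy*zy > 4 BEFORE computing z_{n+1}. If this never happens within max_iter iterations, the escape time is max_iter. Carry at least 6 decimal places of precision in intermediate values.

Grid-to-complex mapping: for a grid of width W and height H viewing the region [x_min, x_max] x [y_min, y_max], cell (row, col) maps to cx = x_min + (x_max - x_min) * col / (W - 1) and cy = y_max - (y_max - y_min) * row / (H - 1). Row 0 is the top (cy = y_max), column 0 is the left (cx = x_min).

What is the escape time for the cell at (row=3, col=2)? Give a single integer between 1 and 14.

Answer: 14

Derivation:
z_0 = 0 + 0i, c = -0.7080 + 0.0350i
Iter 1: z = -0.7080 + 0.0350i, |z|^2 = 0.5025
Iter 2: z = -0.2080 + -0.0146i, |z|^2 = 0.0435
Iter 3: z = -0.6650 + 0.0411i, |z|^2 = 0.4439
Iter 4: z = -0.2675 + -0.0196i, |z|^2 = 0.0719
Iter 5: z = -0.6368 + 0.0455i, |z|^2 = 0.4076
Iter 6: z = -0.3045 + -0.0229i, |z|^2 = 0.0933
Iter 7: z = -0.6158 + 0.0490i, |z|^2 = 0.3816
Iter 8: z = -0.3312 + -0.0253i, |z|^2 = 0.1103
Iter 9: z = -0.5989 + 0.0518i, |z|^2 = 0.3614
Iter 10: z = -0.3519 + -0.0270i, |z|^2 = 0.1246
Iter 11: z = -0.5849 + 0.0540i, |z|^2 = 0.3450
Iter 12: z = -0.3688 + -0.0282i, |z|^2 = 0.1368
Iter 13: z = -0.5727 + 0.0558i, |z|^2 = 0.3311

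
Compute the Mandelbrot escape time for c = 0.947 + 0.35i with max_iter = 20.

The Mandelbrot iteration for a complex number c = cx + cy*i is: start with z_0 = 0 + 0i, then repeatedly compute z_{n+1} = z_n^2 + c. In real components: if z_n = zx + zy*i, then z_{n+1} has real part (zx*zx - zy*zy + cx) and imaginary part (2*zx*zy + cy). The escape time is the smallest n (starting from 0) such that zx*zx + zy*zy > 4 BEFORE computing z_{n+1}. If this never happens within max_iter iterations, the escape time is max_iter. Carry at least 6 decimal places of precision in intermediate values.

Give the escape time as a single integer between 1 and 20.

Answer: 3

Derivation:
z_0 = 0 + 0i, c = 0.9470 + 0.3500i
Iter 1: z = 0.9470 + 0.3500i, |z|^2 = 1.0193
Iter 2: z = 1.7213 + 1.0129i, |z|^2 = 3.9889
Iter 3: z = 2.8839 + 3.8370i, |z|^2 = 23.0399
Escaped at iteration 3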